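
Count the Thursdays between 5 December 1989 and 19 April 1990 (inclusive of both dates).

20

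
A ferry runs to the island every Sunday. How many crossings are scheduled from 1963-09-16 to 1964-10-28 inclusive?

58 Sundays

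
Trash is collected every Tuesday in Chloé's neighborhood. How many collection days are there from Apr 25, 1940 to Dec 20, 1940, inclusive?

34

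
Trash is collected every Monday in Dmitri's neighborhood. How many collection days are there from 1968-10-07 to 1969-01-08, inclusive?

14 Mondays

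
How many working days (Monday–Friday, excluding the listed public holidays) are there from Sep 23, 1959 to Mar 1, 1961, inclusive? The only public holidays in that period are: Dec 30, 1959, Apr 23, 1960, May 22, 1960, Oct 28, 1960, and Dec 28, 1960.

Sep 23, 1959 is a Wednesday.
That's 526 days from start to end, counting both.
526 = 7 × 75 + 1, so there are 75 full weeks plus 1 extra day.
Each full week contributes 5 weekdays (Mon–Fri): 75 × 5 = 375.
The 1 extra day is Wednesday — 1 of them qualifies.
Total: 375 + 1 = 376.
Holidays: Dec 30, 1959 (Wed); Apr 23, 1960 (Sat); May 22, 1960 (Sun); Oct 28, 1960 (Fri); Dec 28, 1960 (Wed).
3 of the 5 holidays fall on weekdays; the rest are weekends and were already excluded.
Business days: 376 − 3 = 373.

373 working days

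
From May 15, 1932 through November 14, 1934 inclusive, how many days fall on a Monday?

May 15, 1932 is a Sunday.
The range spans 914 days (inclusive of both endpoints).
914 = 7 × 130 + 4, so there are 130 full weeks plus 4 extra days.
Each full week contributes one Monday: 130 so far.
The 4 extra days are Sunday, Monday, Tuesday, Wednesday — 1 of them qualifies.
Total: 130 + 1 = 131.

131 Mondays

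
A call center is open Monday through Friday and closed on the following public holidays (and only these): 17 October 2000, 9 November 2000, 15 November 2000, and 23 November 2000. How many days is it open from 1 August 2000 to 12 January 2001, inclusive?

1 August 2000 is a Tuesday.
From 1 August 2000 to 12 January 2001 is 165 days inclusive.
165 = 7 × 23 + 4, so there are 23 full weeks plus 4 extra days.
Each full week contributes 5 weekdays (Mon–Fri): 23 × 5 = 115.
The 4 extra days are Tuesday, Wednesday, Thursday, Friday — 4 of them qualify.
Total: 115 + 4 = 119.
Holidays: 17 October 2000 (Tue); 9 November 2000 (Thu); 15 November 2000 (Wed); 23 November 2000 (Thu).
All 4 holidays fall on weekdays, so subtract 4.
Business days: 119 − 4 = 115.

115 working days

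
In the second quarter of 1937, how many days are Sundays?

13

Apr 1, 1937 is a Thursday.
From Apr 1, 1937 to Jun 30, 1937 is 91 days inclusive.
91 = 7 × 13, so the span is exactly 13 full weeks.
Each full week contributes one Sunday: 13 so far.
Total: 13.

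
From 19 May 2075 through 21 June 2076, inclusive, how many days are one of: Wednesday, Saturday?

114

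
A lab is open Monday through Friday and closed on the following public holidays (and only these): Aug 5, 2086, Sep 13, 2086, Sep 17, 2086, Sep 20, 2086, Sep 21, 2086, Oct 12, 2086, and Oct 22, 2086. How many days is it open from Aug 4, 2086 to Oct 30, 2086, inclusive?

58 business days

Aug 4, 2086 is a Sunday.
From Aug 4, 2086 to Oct 30, 2086 is 88 days inclusive.
88 = 7 × 12 + 4, so there are 12 full weeks plus 4 extra days.
Each full week contributes 5 weekdays (Mon–Fri): 12 × 5 = 60.
The 4 extra days are Sunday, Monday, Tuesday, Wednesday — 3 of them qualify.
Total: 60 + 3 = 63.
Holidays: Aug 5, 2086 (Mon); Sep 13, 2086 (Fri); Sep 17, 2086 (Tue); Sep 20, 2086 (Fri); Sep 21, 2086 (Sat); Oct 12, 2086 (Sat); Oct 22, 2086 (Tue).
5 of the 7 holidays fall on weekdays; the rest are weekends and were already excluded.
Business days: 63 − 5 = 58.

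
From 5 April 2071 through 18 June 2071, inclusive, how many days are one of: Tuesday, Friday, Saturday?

5 April 2071 is a Sunday.
That's 75 days from start to end, counting both.
75 = 7 × 10 + 5, so there are 10 full weeks plus 5 extra days.
Each full week contributes 3 days from the set (Tue, Fri, Sat): 10 × 3 = 30.
The 5 extra days are Sunday, Monday, Tuesday, Wednesday, Thursday — 1 of them qualifies.
Total: 30 + 1 = 31.

31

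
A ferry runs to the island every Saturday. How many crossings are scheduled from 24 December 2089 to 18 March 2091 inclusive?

65

24 December 2089 is a Saturday.
That's 450 days from start to end, counting both.
450 = 7 × 64 + 2, so there are 64 full weeks plus 2 extra days.
Each full week contributes one Saturday: 64 so far.
The 2 extra days are Sat, Sun — 1 of them qualifies.
Total: 64 + 1 = 65.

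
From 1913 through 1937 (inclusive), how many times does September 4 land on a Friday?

Day of week of September 4 in each year:
1913: Thu, 1914: Fri ✓, 1915: Sat, 1916: Mon, 1917: Tue, 1918: Wed, 1919: Thu, 1920: Sat, 1921: Sun, 1922: Mon, 1923: Tue, 1924: Thu, 1925: Fri ✓, 1926: Sat, 1927: Sun, 1928: Tue, 1929: Wed, 1930: Thu, 1931: Fri ✓, 1932: Sun, 1933: Mon, 1934: Tue, 1935: Wed, 1936: Fri ✓, 1937: Sat
Fridays: 1914, 1925, 1931, 1936.

4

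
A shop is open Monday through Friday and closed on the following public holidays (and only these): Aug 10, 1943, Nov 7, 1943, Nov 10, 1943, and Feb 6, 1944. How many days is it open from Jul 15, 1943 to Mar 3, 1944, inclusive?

165 working days

Jul 15, 1943 is a Thursday.
That's 233 days from start to end, counting both.
233 = 7 × 33 + 2, so there are 33 full weeks plus 2 extra days.
Each full week contributes 5 weekdays (Mon–Fri): 33 × 5 = 165.
The 2 extra days are Thu, Fri — 2 of them qualify.
Total: 165 + 2 = 167.
Holidays: Aug 10, 1943 (Tue); Nov 7, 1943 (Sun); Nov 10, 1943 (Wed); Feb 6, 1944 (Sun).
2 of the 4 holidays fall on weekdays; the rest are weekends and were already excluded.
Business days: 167 − 2 = 165.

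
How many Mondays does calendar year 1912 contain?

53

Jan 1, 1912 is a Monday.
The range spans 366 days (inclusive of both endpoints).
366 = 7 × 52 + 2, so there are 52 full weeks plus 2 extra days.
Each full week contributes one Monday: 52 so far.
The 2 extra days are Mon, Tue — 1 of them qualifies.
Total: 52 + 1 = 53.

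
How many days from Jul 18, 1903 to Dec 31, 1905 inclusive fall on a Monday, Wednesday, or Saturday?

Jul 18, 1903 is a Saturday.
That's 898 days from start to end, counting both.
898 = 7 × 128 + 2, so there are 128 full weeks plus 2 extra days.
Each full week contributes 3 days from the set (Mon, Wed, Sat): 128 × 3 = 384.
The 2 extra days are Sat, Sun — 1 of them qualifies.
Total: 384 + 1 = 385.

385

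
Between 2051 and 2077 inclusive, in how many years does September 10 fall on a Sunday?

4

Day of week of September 10 in each year:
2051: Sun ✓, 2052: Tue, 2053: Wed, 2054: Thu, 2055: Fri, 2056: Sun ✓, 2057: Mon, 2058: Tue, 2059: Wed, 2060: Fri, 2061: Sat, 2062: Sun ✓, 2063: Mon, 2064: Wed, 2065: Thu, 2066: Fri, 2067: Sat, 2068: Mon, 2069: Tue, 2070: Wed, 2071: Thu, 2072: Sat, 2073: Sun ✓, 2074: Mon, 2075: Tue, 2076: Thu, 2077: Fri
Sundays: 2051, 2056, 2062, 2073.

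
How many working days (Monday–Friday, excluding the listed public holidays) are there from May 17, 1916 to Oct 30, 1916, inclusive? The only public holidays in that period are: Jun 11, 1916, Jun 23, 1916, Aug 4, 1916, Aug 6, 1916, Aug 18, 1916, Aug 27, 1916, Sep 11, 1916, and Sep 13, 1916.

114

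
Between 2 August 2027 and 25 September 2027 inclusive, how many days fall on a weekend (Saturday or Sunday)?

15

2 August 2027 is a Monday.
The range spans 55 days (inclusive of both endpoints).
55 = 7 × 7 + 6, so there are 7 full weeks plus 6 extra days.
Each full week contributes 2 weekend days (Sat, Sun): 7 × 2 = 14.
The 6 extra days are Monday, Tuesday, Wednesday, Thursday, Friday, Saturday — 1 of them qualifies.
Total: 14 + 1 = 15.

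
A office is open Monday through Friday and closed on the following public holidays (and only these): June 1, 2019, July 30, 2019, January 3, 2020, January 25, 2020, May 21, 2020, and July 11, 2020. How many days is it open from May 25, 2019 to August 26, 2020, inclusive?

May 25, 2019 is a Saturday.
From May 25, 2019 to August 26, 2020 is 460 days inclusive.
460 = 7 × 65 + 5, so there are 65 full weeks plus 5 extra days.
Each full week contributes 5 weekdays (Mon–Fri): 65 × 5 = 325.
The 5 extra days are Saturday, Sunday, Monday, Tuesday, Wednesday — 3 of them qualify.
Total: 325 + 3 = 328.
Holidays: June 1, 2019 (Sat); July 30, 2019 (Tue); January 3, 2020 (Fri); January 25, 2020 (Sat); May 21, 2020 (Thu); July 11, 2020 (Sat).
3 of the 6 holidays fall on weekdays; the rest are weekends and were already excluded.
Business days: 328 − 3 = 325.

325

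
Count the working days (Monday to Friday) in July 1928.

22 weekdays

1928-07-01 is a Sunday.
The range spans 31 days (inclusive of both endpoints).
31 = 7 × 4 + 3, so there are 4 full weeks plus 3 extra days.
Each full week contributes 5 weekdays (Mon–Fri): 4 × 5 = 20.
The 3 extra days are Sun, Mon, Tue — 2 of them qualify.
Total: 20 + 2 = 22.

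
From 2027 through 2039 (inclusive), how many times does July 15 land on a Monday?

1

Day of week of July 15 in each year:
2027: Thu, 2028: Sat, 2029: Sun, 2030: Mon ✓, 2031: Tue, 2032: Thu, 2033: Fri, 2034: Sat, 2035: Sun, 2036: Tue, 2037: Wed, 2038: Thu, 2039: Fri
Mondays: 2030.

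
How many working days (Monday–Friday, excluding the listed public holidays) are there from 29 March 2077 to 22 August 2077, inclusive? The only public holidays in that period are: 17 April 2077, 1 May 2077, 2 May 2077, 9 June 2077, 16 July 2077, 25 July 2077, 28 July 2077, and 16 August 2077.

29 March 2077 is a Monday.
From 29 March 2077 to 22 August 2077 is 147 days inclusive.
147 = 7 × 21, so the span is exactly 21 full weeks.
Each full week contributes 5 weekdays (Mon–Fri): 21 × 5 = 105.
Holidays: 17 April 2077 (Sat); 1 May 2077 (Sat); 2 May 2077 (Sun); 9 June 2077 (Wed); 16 July 2077 (Fri); 25 July 2077 (Sun); 28 July 2077 (Wed); 16 August 2077 (Mon).
4 of the 8 holidays fall on weekdays; the rest are weekends and were already excluded.
Business days: 105 − 4 = 101.

101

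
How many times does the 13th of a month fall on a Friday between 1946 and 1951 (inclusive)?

10

Friday-the-13ths by year:
1946: Sep, Dec
1947: Jun
1948: Feb, Aug
1949: May
1950: Jan, Oct
1951: Apr, Jul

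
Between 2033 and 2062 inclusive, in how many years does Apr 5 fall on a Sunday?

4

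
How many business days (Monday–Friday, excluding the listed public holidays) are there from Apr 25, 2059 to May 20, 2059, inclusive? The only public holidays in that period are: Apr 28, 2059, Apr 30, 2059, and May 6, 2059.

15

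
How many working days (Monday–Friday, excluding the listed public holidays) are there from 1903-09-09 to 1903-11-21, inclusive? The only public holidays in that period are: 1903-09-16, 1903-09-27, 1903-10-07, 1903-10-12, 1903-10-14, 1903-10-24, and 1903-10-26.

48 working days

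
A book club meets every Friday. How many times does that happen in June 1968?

4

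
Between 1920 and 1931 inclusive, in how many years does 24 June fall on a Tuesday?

2

Day of week of June 24 in each year:
1920: Thu, 1921: Fri, 1922: Sat, 1923: Sun, 1924: Tue ✓, 1925: Wed, 1926: Thu, 1927: Fri, 1928: Sun, 1929: Mon, 1930: Tue ✓, 1931: Wed
Tuesdays: 1924, 1930.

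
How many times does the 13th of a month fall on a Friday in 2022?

1

The 13th falls on a Friday when the month's 13th has weekday Fri.
Jan 13 is Thu; Feb 13 is Sun; Mar 13 is Sun; Apr 13 is Wed; May 13 is Fri ✓; Jun 13 is Mon; Jul 13 is Wed; Aug 13 is Sat; Sep 13 is Tue; Oct 13 is Thu; Nov 13 is Sun; Dec 13 is Tue.
Friday the 13ths: May.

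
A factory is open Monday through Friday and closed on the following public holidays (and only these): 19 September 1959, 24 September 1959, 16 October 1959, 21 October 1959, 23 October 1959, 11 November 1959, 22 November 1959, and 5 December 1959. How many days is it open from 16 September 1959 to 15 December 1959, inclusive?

60

16 September 1959 is a Wednesday.
That's 91 days from start to end, counting both.
91 = 7 × 13, so the span is exactly 13 full weeks.
Each full week contributes 5 weekdays (Mon–Fri): 13 × 5 = 65.
Total: 65.
Holidays: 19 September 1959 (Sat); 24 September 1959 (Thu); 16 October 1959 (Fri); 21 October 1959 (Wed); 23 October 1959 (Fri); 11 November 1959 (Wed); 22 November 1959 (Sun); 5 December 1959 (Sat).
5 of the 8 holidays fall on weekdays; the rest are weekends and were already excluded.
Business days: 65 − 5 = 60.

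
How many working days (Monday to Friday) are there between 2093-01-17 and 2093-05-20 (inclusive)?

88 weekdays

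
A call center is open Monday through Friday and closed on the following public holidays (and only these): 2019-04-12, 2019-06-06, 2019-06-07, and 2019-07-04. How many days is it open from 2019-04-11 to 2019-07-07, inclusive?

2019-04-11 is a Thursday.
That's 88 days from start to end, counting both.
88 = 7 × 12 + 4, so there are 12 full weeks plus 4 extra days.
Each full week contributes 5 weekdays (Mon–Fri): 12 × 5 = 60.
The 4 extra days are Thu, Fri, Sat, Sun — 2 of them qualify.
Total: 60 + 2 = 62.
Holidays: 2019-04-12 (Fri); 2019-06-06 (Thu); 2019-06-07 (Fri); 2019-07-04 (Thu).
All 4 holidays fall on weekdays, so subtract 4.
Business days: 62 − 4 = 58.

58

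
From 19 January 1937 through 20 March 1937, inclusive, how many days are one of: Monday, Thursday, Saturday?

26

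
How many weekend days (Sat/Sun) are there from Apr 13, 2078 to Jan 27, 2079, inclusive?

82

Apr 13, 2078 is a Wednesday.
The range spans 290 days (inclusive of both endpoints).
290 = 7 × 41 + 3, so there are 41 full weeks plus 3 extra days.
Each full week contributes 2 weekend days (Sat, Sun): 41 × 2 = 82.
The 3 extra days are Wednesday, Thursday, Friday — none qualify.
Total: 82 + 0 = 82.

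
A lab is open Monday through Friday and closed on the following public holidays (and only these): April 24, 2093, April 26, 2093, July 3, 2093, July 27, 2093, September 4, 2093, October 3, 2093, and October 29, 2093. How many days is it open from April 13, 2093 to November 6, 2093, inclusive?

April 13, 2093 is a Monday.
That's 208 days from start to end, counting both.
208 = 7 × 29 + 5, so there are 29 full weeks plus 5 extra days.
Each full week contributes 5 weekdays (Mon–Fri): 29 × 5 = 145.
The 5 extra days are Monday, Tuesday, Wednesday, Thursday, Friday — 5 of them qualify.
Total: 145 + 5 = 150.
Holidays: April 24, 2093 (Fri); April 26, 2093 (Sun); July 3, 2093 (Fri); July 27, 2093 (Mon); September 4, 2093 (Fri); October 3, 2093 (Sat); October 29, 2093 (Thu).
5 of the 7 holidays fall on weekdays; the rest are weekends and were already excluded.
Business days: 150 − 5 = 145.

145 working days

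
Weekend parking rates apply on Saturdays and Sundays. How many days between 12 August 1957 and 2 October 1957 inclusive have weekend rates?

12 August 1957 is a Monday.
From 12 August 1957 to 2 October 1957 is 52 days inclusive.
52 = 7 × 7 + 3, so there are 7 full weeks plus 3 extra days.
Each full week contributes 2 weekend days (Sat, Sun): 7 × 2 = 14.
The 3 extra days are Monday, Tuesday, Wednesday — none qualify.
Total: 14 + 0 = 14.

14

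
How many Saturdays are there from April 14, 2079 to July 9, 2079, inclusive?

April 14, 2079 is a Friday.
That's 87 days from start to end, counting both.
87 = 7 × 12 + 3, so there are 12 full weeks plus 3 extra days.
Each full week contributes one Saturday: 12 so far.
The 3 extra days are Friday, Saturday, Sunday — 1 of them qualifies.
Total: 12 + 1 = 13.

13 Saturdays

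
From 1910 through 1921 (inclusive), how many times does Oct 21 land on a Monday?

2

Day of week of October 21 in each year:
1910: Fri, 1911: Sat, 1912: Mon ✓, 1913: Tue, 1914: Wed, 1915: Thu, 1916: Sat, 1917: Sun, 1918: Mon ✓, 1919: Tue, 1920: Thu, 1921: Fri
Mondays: 1912, 1918.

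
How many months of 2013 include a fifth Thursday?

A month has five Thursdays exactly when Thursday falls within its first (length − 28) days.
Jan: 31 days, starts Tue → 5 of Tue, Wed, Thu ✓
Feb: 28 days, starts Fri → 5 of (none)
Mar: 31 days, starts Fri → 5 of Fri, Sat, Sun
Apr: 30 days, starts Mon → 5 of Mon, Tue
May: 31 days, starts Wed → 5 of Wed, Thu, Fri ✓
Jun: 30 days, starts Sat → 5 of Sat, Sun
Jul: 31 days, starts Mon → 5 of Mon, Tue, Wed
Aug: 31 days, starts Thu → 5 of Thu, Fri, Sat ✓
Sep: 30 days, starts Sun → 5 of Sun, Mon
Oct: 31 days, starts Tue → 5 of Tue, Wed, Thu ✓
Nov: 30 days, starts Fri → 5 of Fri, Sat
Dec: 31 days, starts Sun → 5 of Sun, Mon, Tue
Months with five Thursdays: Jan, May, Aug, Oct.

4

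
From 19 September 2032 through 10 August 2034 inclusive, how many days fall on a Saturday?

98 Saturdays

19 September 2032 is a Sunday.
The range spans 691 days (inclusive of both endpoints).
691 = 7 × 98 + 5, so there are 98 full weeks plus 5 extra days.
Each full week contributes one Saturday: 98 so far.
The 5 extra days are Sun, Mon, Tue, Wed, Thu — none qualify.
Total: 98 + 0 = 98.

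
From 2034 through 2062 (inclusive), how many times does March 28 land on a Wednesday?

Day of week of March 28 in each year:
2034: Tue, 2035: Wed ✓, 2036: Fri, 2037: Sat, 2038: Sun, 2039: Mon, 2040: Wed ✓, 2041: Thu, 2042: Fri, 2043: Sat, 2044: Mon, 2045: Tue, 2046: Wed ✓, 2047: Thu, 2048: Sat, 2049: Sun, 2050: Mon, 2051: Tue, 2052: Thu, 2053: Fri, 2054: Sat, 2055: Sun, 2056: Tue, 2057: Wed ✓, 2058: Thu, 2059: Fri, 2060: Sun, 2061: Mon, 2062: Tue
Wednesdays: 2035, 2040, 2046, 2057.

4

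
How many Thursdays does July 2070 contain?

5

Jul 1, 2070 is a Tuesday.
The range spans 31 days (inclusive of both endpoints).
31 = 7 × 4 + 3, so there are 4 full weeks plus 3 extra days.
Each full week contributes one Thursday: 4 so far.
The 3 extra days are Tuesday, Wednesday, Thursday — 1 of them qualifies.
Total: 4 + 1 = 5.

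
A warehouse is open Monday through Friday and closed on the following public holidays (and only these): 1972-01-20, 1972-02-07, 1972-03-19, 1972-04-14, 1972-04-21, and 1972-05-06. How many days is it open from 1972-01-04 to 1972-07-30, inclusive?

1972-01-04 is a Tuesday.
The range spans 209 days (inclusive of both endpoints).
209 = 7 × 29 + 6, so there are 29 full weeks plus 6 extra days.
Each full week contributes 5 weekdays (Mon–Fri): 29 × 5 = 145.
The 6 extra days are Tue, Wed, Thu, Fri, Sat, Sun — 4 of them qualify.
Total: 145 + 4 = 149.
Holidays: 1972-01-20 (Thu); 1972-02-07 (Mon); 1972-03-19 (Sun); 1972-04-14 (Fri); 1972-04-21 (Fri); 1972-05-06 (Sat).
4 of the 6 holidays fall on weekdays; the rest are weekends and were already excluded.
Business days: 149 − 4 = 145.

145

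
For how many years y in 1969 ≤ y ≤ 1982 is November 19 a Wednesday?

Day of week of November 19 in each year:
1969: Wed ✓, 1970: Thu, 1971: Fri, 1972: Sun, 1973: Mon, 1974: Tue, 1975: Wed ✓, 1976: Fri, 1977: Sat, 1978: Sun, 1979: Mon, 1980: Wed ✓, 1981: Thu, 1982: Fri
Wednesdays: 1969, 1975, 1980.

3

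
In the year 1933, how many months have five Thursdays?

A month has five Thursdays exactly when Thursday falls within its first (length − 28) days.
Jan: 31 days, starts Sun → 5 of Sun, Mon, Tue
Feb: 28 days, starts Wed → 5 of (none)
Mar: 31 days, starts Wed → 5 of Wed, Thu, Fri ✓
Apr: 30 days, starts Sat → 5 of Sat, Sun
May: 31 days, starts Mon → 5 of Mon, Tue, Wed
Jun: 30 days, starts Thu → 5 of Thu, Fri ✓
Jul: 31 days, starts Sat → 5 of Sat, Sun, Mon
Aug: 31 days, starts Tue → 5 of Tue, Wed, Thu ✓
Sep: 30 days, starts Fri → 5 of Fri, Sat
Oct: 31 days, starts Sun → 5 of Sun, Mon, Tue
Nov: 30 days, starts Wed → 5 of Wed, Thu ✓
Dec: 31 days, starts Fri → 5 of Fri, Sat, Sun
Months with five Thursdays: Mar, Jun, Aug, Nov.

4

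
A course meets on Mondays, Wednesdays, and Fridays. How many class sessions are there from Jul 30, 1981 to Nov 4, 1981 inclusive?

42

Jul 30, 1981 is a Thursday.
That's 98 days from start to end, counting both.
98 = 7 × 14, so the span is exactly 14 full weeks.
Each full week contributes 3 days from the set (Mon, Wed, Fri): 14 × 3 = 42.
Total: 42.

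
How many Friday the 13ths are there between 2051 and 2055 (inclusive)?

9

Friday-the-13ths by year:
2051: Jan, Oct
2052: Sep, Dec
2053: Jun
2054: Feb, Mar, Nov
2055: Aug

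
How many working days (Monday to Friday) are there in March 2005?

23

2005-03-01 is a Tuesday.
From 2005-03-01 to 2005-03-31 is 31 days inclusive.
31 = 7 × 4 + 3, so there are 4 full weeks plus 3 extra days.
Each full week contributes 5 weekdays (Mon–Fri): 4 × 5 = 20.
The 3 extra days are Tue, Wed, Thu — 3 of them qualify.
Total: 20 + 3 = 23.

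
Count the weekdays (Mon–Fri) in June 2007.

21 weekdays

Jun 1, 2007 is a Friday.
From Jun 1, 2007 to Jun 30, 2007 is 30 days inclusive.
30 = 7 × 4 + 2, so there are 4 full weeks plus 2 extra days.
Each full week contributes 5 weekdays (Mon–Fri): 4 × 5 = 20.
The 2 extra days are Fri, Sat — 1 of them qualifies.
Total: 20 + 1 = 21.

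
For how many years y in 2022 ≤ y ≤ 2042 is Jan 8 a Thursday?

3

Day of week of January 8 in each year:
2022: Sat, 2023: Sun, 2024: Mon, 2025: Wed, 2026: Thu ✓, 2027: Fri, 2028: Sat, 2029: Mon, 2030: Tue, 2031: Wed, 2032: Thu ✓, 2033: Sat, 2034: Sun, 2035: Mon, 2036: Tue, 2037: Thu ✓, 2038: Fri, 2039: Sat, 2040: Sun, 2041: Tue, 2042: Wed
Thursdays: 2026, 2032, 2037.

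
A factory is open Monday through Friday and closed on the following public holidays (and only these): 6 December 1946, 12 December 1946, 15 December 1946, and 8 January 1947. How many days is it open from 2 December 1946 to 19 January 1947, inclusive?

32

2 December 1946 is a Monday.
The range spans 49 days (inclusive of both endpoints).
49 = 7 × 7, so the span is exactly 7 full weeks.
Each full week contributes 5 weekdays (Mon–Fri): 7 × 5 = 35.
Holidays: 6 December 1946 (Fri); 12 December 1946 (Thu); 15 December 1946 (Sun); 8 January 1947 (Wed).
3 of the 4 holidays fall on weekdays; the rest are weekends and were already excluded.
Business days: 35 − 3 = 32.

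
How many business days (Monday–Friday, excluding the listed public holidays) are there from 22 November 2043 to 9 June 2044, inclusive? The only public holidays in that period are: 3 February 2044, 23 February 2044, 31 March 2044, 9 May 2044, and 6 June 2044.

22 November 2043 is a Sunday.
That's 201 days from start to end, counting both.
201 = 7 × 28 + 5, so there are 28 full weeks plus 5 extra days.
Each full week contributes 5 weekdays (Mon–Fri): 28 × 5 = 140.
The 5 extra days are Sun, Mon, Tue, Wed, Thu — 4 of them qualify.
Total: 140 + 4 = 144.
Holidays: 3 February 2044 (Wed); 23 February 2044 (Tue); 31 March 2044 (Thu); 9 May 2044 (Mon); 6 June 2044 (Mon).
All 5 holidays fall on weekdays, so subtract 5.
Business days: 144 − 5 = 139.

139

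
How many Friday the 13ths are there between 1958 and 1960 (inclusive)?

5

Friday-the-13ths by year:
1958: Jun
1959: Feb, Mar, Nov
1960: May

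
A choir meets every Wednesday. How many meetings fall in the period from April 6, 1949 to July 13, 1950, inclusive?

April 6, 1949 is a Wednesday.
The range spans 464 days (inclusive of both endpoints).
464 = 7 × 66 + 2, so there are 66 full weeks plus 2 extra days.
Each full week contributes one Wednesday: 66 so far.
The 2 extra days are Wednesday, Thursday — 1 of them qualifies.
Total: 66 + 1 = 67.

67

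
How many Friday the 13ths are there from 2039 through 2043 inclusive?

Friday-the-13ths by year:
2039: May
2040: Jan, Apr, Jul
2041: Sep, Dec
2042: Jun
2043: Feb, Mar, Nov

10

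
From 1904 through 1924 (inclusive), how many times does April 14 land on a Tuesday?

2

Day of week of April 14 in each year:
1904: Thu, 1905: Fri, 1906: Sat, 1907: Sun, 1908: Tue ✓, 1909: Wed, 1910: Thu, 1911: Fri, 1912: Sun, 1913: Mon, 1914: Tue ✓, 1915: Wed, 1916: Fri, 1917: Sat, 1918: Sun, 1919: Mon, 1920: Wed, 1921: Thu, 1922: Fri, 1923: Sat, 1924: Mon
Tuesdays: 1908, 1914.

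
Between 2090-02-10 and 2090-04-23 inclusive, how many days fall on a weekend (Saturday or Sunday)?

2090-02-10 is a Friday.
From 2090-02-10 to 2090-04-23 is 73 days inclusive.
73 = 7 × 10 + 3, so there are 10 full weeks plus 3 extra days.
Each full week contributes 2 weekend days (Sat, Sun): 10 × 2 = 20.
The 3 extra days are Friday, Saturday, Sunday — 2 of them qualify.
Total: 20 + 2 = 22.

22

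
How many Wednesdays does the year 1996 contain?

52

Jan 1, 1996 is a Monday.
That's 366 days from start to end, counting both.
366 = 7 × 52 + 2, so there are 52 full weeks plus 2 extra days.
Each full week contributes one Wednesday: 52 so far.
The 2 extra days are Mon, Tue — none qualify.
Total: 52 + 0 = 52.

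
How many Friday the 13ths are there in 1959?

3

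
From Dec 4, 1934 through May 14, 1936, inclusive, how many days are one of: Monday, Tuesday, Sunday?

Dec 4, 1934 is a Tuesday.
The range spans 528 days (inclusive of both endpoints).
528 = 7 × 75 + 3, so there are 75 full weeks plus 3 extra days.
Each full week contributes 3 days from the set (Mon, Tue, Sun): 75 × 3 = 225.
The 3 extra days are Tue, Wed, Thu — 1 of them qualifies.
Total: 225 + 1 = 226.

226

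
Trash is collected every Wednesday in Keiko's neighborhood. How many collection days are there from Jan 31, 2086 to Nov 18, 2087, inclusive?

Jan 31, 2086 is a Thursday.
The range spans 657 days (inclusive of both endpoints).
657 = 7 × 93 + 6, so there are 93 full weeks plus 6 extra days.
Each full week contributes one Wednesday: 93 so far.
The 6 extra days are Thursday, Friday, Saturday, Sunday, Monday, Tuesday — none qualify.
Total: 93 + 0 = 93.

93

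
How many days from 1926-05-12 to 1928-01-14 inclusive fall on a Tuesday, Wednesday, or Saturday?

263

1926-05-12 is a Wednesday.
That's 613 days from start to end, counting both.
613 = 7 × 87 + 4, so there are 87 full weeks plus 4 extra days.
Each full week contributes 3 days from the set (Tue, Wed, Sat): 87 × 3 = 261.
The 4 extra days are Wed, Thu, Fri, Sat — 2 of them qualify.
Total: 261 + 2 = 263.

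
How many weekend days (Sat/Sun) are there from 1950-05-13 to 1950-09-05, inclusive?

1950-05-13 is a Saturday.
That's 116 days from start to end, counting both.
116 = 7 × 16 + 4, so there are 16 full weeks plus 4 extra days.
Each full week contributes 2 weekend days (Sat, Sun): 16 × 2 = 32.
The 4 extra days are Sat, Sun, Mon, Tue — 2 of them qualify.
Total: 32 + 2 = 34.

34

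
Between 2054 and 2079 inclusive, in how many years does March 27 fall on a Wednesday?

3

Day of week of March 27 in each year:
2054: Fri, 2055: Sat, 2056: Mon, 2057: Tue, 2058: Wed ✓, 2059: Thu, 2060: Sat, 2061: Sun, 2062: Mon, 2063: Tue, 2064: Thu, 2065: Fri, 2066: Sat, 2067: Sun, 2068: Tue, 2069: Wed ✓, 2070: Thu, 2071: Fri, 2072: Sun, 2073: Mon, 2074: Tue, 2075: Wed ✓, 2076: Fri, 2077: Sat, 2078: Sun, 2079: Mon
Wednesdays: 2058, 2069, 2075.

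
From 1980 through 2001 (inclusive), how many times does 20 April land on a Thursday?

3

Day of week of April 20 in each year:
1980: Sun, 1981: Mon, 1982: Tue, 1983: Wed, 1984: Fri, 1985: Sat, 1986: Sun, 1987: Mon, 1988: Wed, 1989: Thu ✓, 1990: Fri, 1991: Sat, 1992: Mon, 1993: Tue, 1994: Wed, 1995: Thu ✓, 1996: Sat, 1997: Sun, 1998: Mon, 1999: Tue, 2000: Thu ✓, 2001: Fri
Thursdays: 1989, 1995, 2000.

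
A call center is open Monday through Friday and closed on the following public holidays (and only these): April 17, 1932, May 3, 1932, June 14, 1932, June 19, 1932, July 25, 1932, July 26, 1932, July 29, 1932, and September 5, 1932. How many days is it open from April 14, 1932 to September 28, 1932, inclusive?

April 14, 1932 is a Thursday.
From April 14, 1932 to September 28, 1932 is 168 days inclusive.
168 = 7 × 24, so the span is exactly 24 full weeks.
Each full week contributes 5 weekdays (Mon–Fri): 24 × 5 = 120.
Holidays: April 17, 1932 (Sun); May 3, 1932 (Tue); June 14, 1932 (Tue); June 19, 1932 (Sun); July 25, 1932 (Mon); July 26, 1932 (Tue); July 29, 1932 (Fri); September 5, 1932 (Mon).
6 of the 8 holidays fall on weekdays; the rest are weekends and were already excluded.
Business days: 120 − 6 = 114.

114 business days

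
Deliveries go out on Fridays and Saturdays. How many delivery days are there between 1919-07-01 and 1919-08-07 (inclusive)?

1919-07-01 is a Tuesday.
From 1919-07-01 to 1919-08-07 is 38 days inclusive.
38 = 7 × 5 + 3, so there are 5 full weeks plus 3 extra days.
Each full week contributes 2 days from the set (Fri, Sat): 5 × 2 = 10.
The 3 extra days are Tue, Wed, Thu — none qualify.
Total: 10 + 0 = 10.

10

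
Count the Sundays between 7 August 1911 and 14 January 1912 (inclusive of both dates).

23 Sundays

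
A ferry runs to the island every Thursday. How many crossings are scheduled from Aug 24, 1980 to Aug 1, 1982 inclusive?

101 Thursdays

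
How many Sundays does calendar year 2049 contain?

1 January 2049 is a Friday.
The range spans 365 days (inclusive of both endpoints).
365 = 7 × 52 + 1, so there are 52 full weeks plus 1 extra day.
Each full week contributes one Sunday: 52 so far.
The 1 extra day is Fri — none qualify.
Total: 52 + 0 = 52.

52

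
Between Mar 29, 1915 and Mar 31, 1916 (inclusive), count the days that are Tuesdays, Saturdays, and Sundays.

Mar 29, 1915 is a Monday.
The range spans 369 days (inclusive of both endpoints).
369 = 7 × 52 + 5, so there are 52 full weeks plus 5 extra days.
Each full week contributes 3 days from the set (Tue, Sat, Sun): 52 × 3 = 156.
The 5 extra days are Monday, Tuesday, Wednesday, Thursday, Friday — 1 of them qualifies.
Total: 156 + 1 = 157.

157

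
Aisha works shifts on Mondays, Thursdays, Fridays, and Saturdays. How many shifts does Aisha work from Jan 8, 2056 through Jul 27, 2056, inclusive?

Jan 8, 2056 is a Saturday.
The range spans 202 days (inclusive of both endpoints).
202 = 7 × 28 + 6, so there are 28 full weeks plus 6 extra days.
Each full week contributes 4 days from the set (Mon, Thu, Fri, Sat): 28 × 4 = 112.
The 6 extra days are Sat, Sun, Mon, Tue, Wed, Thu — 3 of them qualify.
Total: 112 + 3 = 115.

115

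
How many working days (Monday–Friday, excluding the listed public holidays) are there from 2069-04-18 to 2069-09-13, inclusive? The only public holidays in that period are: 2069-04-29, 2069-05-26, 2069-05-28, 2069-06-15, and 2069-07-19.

2069-04-18 is a Thursday.
From 2069-04-18 to 2069-09-13 is 149 days inclusive.
149 = 7 × 21 + 2, so there are 21 full weeks plus 2 extra days.
Each full week contributes 5 weekdays (Mon–Fri): 21 × 5 = 105.
The 2 extra days are Thursday, Friday — 2 of them qualify.
Total: 105 + 2 = 107.
Holidays: 2069-04-29 (Mon); 2069-05-26 (Sun); 2069-05-28 (Tue); 2069-06-15 (Sat); 2069-07-19 (Fri).
3 of the 5 holidays fall on weekdays; the rest are weekends and were already excluded.
Business days: 107 − 3 = 104.

104 working days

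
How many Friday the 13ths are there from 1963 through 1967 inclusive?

Friday-the-13ths by year:
1963: Sep, Dec
1964: Mar, Nov
1965: Aug
1966: May
1967: Jan, Oct

8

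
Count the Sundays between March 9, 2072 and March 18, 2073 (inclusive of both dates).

53

March 9, 2072 is a Wednesday.
That's 375 days from start to end, counting both.
375 = 7 × 53 + 4, so there are 53 full weeks plus 4 extra days.
Each full week contributes one Sunday: 53 so far.
The 4 extra days are Wednesday, Thursday, Friday, Saturday — none qualify.
Total: 53 + 0 = 53.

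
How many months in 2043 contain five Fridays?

4

A month has five Fridays exactly when Friday falls within its first (length − 28) days.
Jan: 31 days, starts Thu → 5 of Thu, Fri, Sat ✓
Feb: 28 days, starts Sun → 5 of (none)
Mar: 31 days, starts Sun → 5 of Sun, Mon, Tue
Apr: 30 days, starts Wed → 5 of Wed, Thu
May: 31 days, starts Fri → 5 of Fri, Sat, Sun ✓
Jun: 30 days, starts Mon → 5 of Mon, Tue
Jul: 31 days, starts Wed → 5 of Wed, Thu, Fri ✓
Aug: 31 days, starts Sat → 5 of Sat, Sun, Mon
Sep: 30 days, starts Tue → 5 of Tue, Wed
Oct: 31 days, starts Thu → 5 of Thu, Fri, Sat ✓
Nov: 30 days, starts Sun → 5 of Sun, Mon
Dec: 31 days, starts Tue → 5 of Tue, Wed, Thu
Months with five Fridays: Jan, May, Jul, Oct.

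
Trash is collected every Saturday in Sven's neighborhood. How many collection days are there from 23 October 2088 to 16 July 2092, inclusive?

23 October 2088 is a Saturday.
From 23 October 2088 to 16 July 2092 is 1363 days inclusive.
1363 = 7 × 194 + 5, so there are 194 full weeks plus 5 extra days.
Each full week contributes one Saturday: 194 so far.
The 5 extra days are Sat, Sun, Mon, Tue, Wed — 1 of them qualifies.
Total: 194 + 1 = 195.

195 Saturdays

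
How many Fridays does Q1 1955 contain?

1 January 1955 is a Saturday.
The range spans 90 days (inclusive of both endpoints).
90 = 7 × 12 + 6, so there are 12 full weeks plus 6 extra days.
Each full week contributes one Friday: 12 so far.
The 6 extra days are Saturday, Sunday, Monday, Tuesday, Wednesday, Thursday — none qualify.
Total: 12 + 0 = 12.

12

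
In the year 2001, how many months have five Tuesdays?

4

A month has five Tuesdays exactly when Tuesday falls within its first (length − 28) days.
Jan: 31 days, starts Mon → 5 of Mon, Tue, Wed ✓
Feb: 28 days, starts Thu → 5 of (none)
Mar: 31 days, starts Thu → 5 of Thu, Fri, Sat
Apr: 30 days, starts Sun → 5 of Sun, Mon
May: 31 days, starts Tue → 5 of Tue, Wed, Thu ✓
Jun: 30 days, starts Fri → 5 of Fri, Sat
Jul: 31 days, starts Sun → 5 of Sun, Mon, Tue ✓
Aug: 31 days, starts Wed → 5 of Wed, Thu, Fri
Sep: 30 days, starts Sat → 5 of Sat, Sun
Oct: 31 days, starts Mon → 5 of Mon, Tue, Wed ✓
Nov: 30 days, starts Thu → 5 of Thu, Fri
Dec: 31 days, starts Sat → 5 of Sat, Sun, Mon
Months with five Tuesdays: Jan, May, Jul, Oct.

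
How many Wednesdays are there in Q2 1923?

Apr 1, 1923 is a Sunday.
That's 91 days from start to end, counting both.
91 = 7 × 13, so the span is exactly 13 full weeks.
Each full week contributes one Wednesday: 13 so far.

13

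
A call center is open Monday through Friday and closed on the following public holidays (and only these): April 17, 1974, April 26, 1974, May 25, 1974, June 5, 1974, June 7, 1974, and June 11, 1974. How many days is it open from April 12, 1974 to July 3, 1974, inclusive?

54 working days

April 12, 1974 is a Friday.
The range spans 83 days (inclusive of both endpoints).
83 = 7 × 11 + 6, so there are 11 full weeks plus 6 extra days.
Each full week contributes 5 weekdays (Mon–Fri): 11 × 5 = 55.
The 6 extra days are Friday, Saturday, Sunday, Monday, Tuesday, Wednesday — 4 of them qualify.
Total: 55 + 4 = 59.
Holidays: April 17, 1974 (Wed); April 26, 1974 (Fri); May 25, 1974 (Sat); June 5, 1974 (Wed); June 7, 1974 (Fri); June 11, 1974 (Tue).
5 of the 6 holidays fall on weekdays; the rest are weekends and were already excluded.
Business days: 59 − 5 = 54.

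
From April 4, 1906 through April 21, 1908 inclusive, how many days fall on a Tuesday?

107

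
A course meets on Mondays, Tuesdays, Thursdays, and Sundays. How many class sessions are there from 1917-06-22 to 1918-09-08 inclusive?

1917-06-22 is a Friday.
From 1917-06-22 to 1918-09-08 is 444 days inclusive.
444 = 7 × 63 + 3, so there are 63 full weeks plus 3 extra days.
Each full week contributes 4 days from the set (Mon, Tue, Thu, Sun): 63 × 4 = 252.
The 3 extra days are Friday, Saturday, Sunday — 1 of them qualifies.
Total: 252 + 1 = 253.

253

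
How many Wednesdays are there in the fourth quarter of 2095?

2095-10-01 is a Saturday.
That's 92 days from start to end, counting both.
92 = 7 × 13 + 1, so there are 13 full weeks plus 1 extra day.
Each full week contributes one Wednesday: 13 so far.
The 1 extra day is Saturday — none qualify.
Total: 13 + 0 = 13.

13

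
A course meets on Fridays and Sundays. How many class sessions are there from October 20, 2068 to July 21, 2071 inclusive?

287

October 20, 2068 is a Saturday.
That's 1005 days from start to end, counting both.
1005 = 7 × 143 + 4, so there are 143 full weeks plus 4 extra days.
Each full week contributes 2 days from the set (Fri, Sun): 143 × 2 = 286.
The 4 extra days are Saturday, Sunday, Monday, Tuesday — 1 of them qualifies.
Total: 286 + 1 = 287.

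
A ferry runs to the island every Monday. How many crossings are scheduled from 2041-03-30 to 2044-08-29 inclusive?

179

2041-03-30 is a Saturday.
The range spans 1249 days (inclusive of both endpoints).
1249 = 7 × 178 + 3, so there are 178 full weeks plus 3 extra days.
Each full week contributes one Monday: 178 so far.
The 3 extra days are Saturday, Sunday, Monday — 1 of them qualifies.
Total: 178 + 1 = 179.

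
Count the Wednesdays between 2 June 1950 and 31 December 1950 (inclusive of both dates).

30

2 June 1950 is a Friday.
From 2 June 1950 to 31 December 1950 is 213 days inclusive.
213 = 7 × 30 + 3, so there are 30 full weeks plus 3 extra days.
Each full week contributes one Wednesday: 30 so far.
The 3 extra days are Friday, Saturday, Sunday — none qualify.
Total: 30 + 0 = 30.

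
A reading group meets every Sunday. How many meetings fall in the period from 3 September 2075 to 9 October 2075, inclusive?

5

3 September 2075 is a Tuesday.
That's 37 days from start to end, counting both.
37 = 7 × 5 + 2, so there are 5 full weeks plus 2 extra days.
Each full week contributes one Sunday: 5 so far.
The 2 extra days are Tuesday, Wednesday — none qualify.
Total: 5 + 0 = 5.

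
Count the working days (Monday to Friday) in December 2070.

Dec 1, 2070 is a Monday.
That's 31 days from start to end, counting both.
31 = 7 × 4 + 3, so there are 4 full weeks plus 3 extra days.
Each full week contributes 5 weekdays (Mon–Fri): 4 × 5 = 20.
The 3 extra days are Monday, Tuesday, Wednesday — 3 of them qualify.
Total: 20 + 3 = 23.

23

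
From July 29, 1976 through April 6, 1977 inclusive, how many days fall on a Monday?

36 Mondays

July 29, 1976 is a Thursday.
That's 252 days from start to end, counting both.
252 = 7 × 36, so the span is exactly 36 full weeks.
Each full week contributes one Monday: 36 so far.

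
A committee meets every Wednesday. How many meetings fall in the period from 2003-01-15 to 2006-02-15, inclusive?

2003-01-15 is a Wednesday.
From 2003-01-15 to 2006-02-15 is 1128 days inclusive.
1128 = 7 × 161 + 1, so there are 161 full weeks plus 1 extra day.
Each full week contributes one Wednesday: 161 so far.
The 1 extra day is Wednesday — 1 of them qualifies.
Total: 161 + 1 = 162.

162 Wednesdays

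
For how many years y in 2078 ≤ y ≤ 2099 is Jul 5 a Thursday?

Day of week of July 5 in each year:
2078: Tue, 2079: Wed, 2080: Fri, 2081: Sat, 2082: Sun, 2083: Mon, 2084: Wed, 2085: Thu ✓, 2086: Fri, 2087: Sat, 2088: Mon, 2089: Tue, 2090: Wed, 2091: Thu ✓, 2092: Sat, 2093: Sun, 2094: Mon, 2095: Tue, 2096: Thu ✓, 2097: Fri, 2098: Sat, 2099: Sun
Thursdays: 2085, 2091, 2096.

3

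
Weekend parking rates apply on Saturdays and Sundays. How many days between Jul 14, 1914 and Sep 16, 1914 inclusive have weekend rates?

Jul 14, 1914 is a Tuesday.
The range spans 65 days (inclusive of both endpoints).
65 = 7 × 9 + 2, so there are 9 full weeks plus 2 extra days.
Each full week contributes 2 weekend days (Sat, Sun): 9 × 2 = 18.
The 2 extra days are Tuesday, Wednesday — none qualify.
Total: 18 + 0 = 18.

18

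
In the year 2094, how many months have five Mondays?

A month has five Mondays exactly when Monday falls within its first (length − 28) days.
Jan: 31 days, starts Fri → 5 of Fri, Sat, Sun
Feb: 28 days, starts Mon → 5 of (none)
Mar: 31 days, starts Mon → 5 of Mon, Tue, Wed ✓
Apr: 30 days, starts Thu → 5 of Thu, Fri
May: 31 days, starts Sat → 5 of Sat, Sun, Mon ✓
Jun: 30 days, starts Tue → 5 of Tue, Wed
Jul: 31 days, starts Thu → 5 of Thu, Fri, Sat
Aug: 31 days, starts Sun → 5 of Sun, Mon, Tue ✓
Sep: 30 days, starts Wed → 5 of Wed, Thu
Oct: 31 days, starts Fri → 5 of Fri, Sat, Sun
Nov: 30 days, starts Mon → 5 of Mon, Tue ✓
Dec: 31 days, starts Wed → 5 of Wed, Thu, Fri
Months with five Mondays: Mar, May, Aug, Nov.

4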